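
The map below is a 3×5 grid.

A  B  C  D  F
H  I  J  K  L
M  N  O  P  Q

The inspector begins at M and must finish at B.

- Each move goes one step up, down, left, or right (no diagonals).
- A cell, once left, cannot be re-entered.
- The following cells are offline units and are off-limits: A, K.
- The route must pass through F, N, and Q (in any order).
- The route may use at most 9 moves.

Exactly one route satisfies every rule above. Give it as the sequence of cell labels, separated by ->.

M -> N -> O -> P -> Q -> L -> F -> D -> C -> B

Any route must reach F, N, and Q and still end at B within 9 moves, so the order of the required stops is forced.
Route from M: 4× right (reaching Q), 2× up (reaching F), 3× left (reaching B) — 9 moves in all.
Check: all required cells visited; 9 ≤ 9 moves.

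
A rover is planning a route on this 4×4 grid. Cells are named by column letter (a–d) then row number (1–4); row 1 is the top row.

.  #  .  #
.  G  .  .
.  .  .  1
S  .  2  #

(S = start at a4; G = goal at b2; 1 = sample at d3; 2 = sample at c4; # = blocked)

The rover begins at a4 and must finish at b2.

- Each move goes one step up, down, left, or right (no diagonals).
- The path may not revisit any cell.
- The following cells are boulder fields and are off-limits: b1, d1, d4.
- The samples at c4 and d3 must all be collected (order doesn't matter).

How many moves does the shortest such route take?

Any route passes through c4 and d3 in some order between a4 and b2. Summing Manhattan distances along each leg and taking the cheapest ordering (a4 → c4 → d3 → b2) gives a lower bound of 2 + 2 + 3 = 7 moves.
A route of 7 moves achieves this: a4 → b4 → c4 → c3 → d3 → d2 → c2 → b2.
Since 7 matches the lower bound, it is optimal.

7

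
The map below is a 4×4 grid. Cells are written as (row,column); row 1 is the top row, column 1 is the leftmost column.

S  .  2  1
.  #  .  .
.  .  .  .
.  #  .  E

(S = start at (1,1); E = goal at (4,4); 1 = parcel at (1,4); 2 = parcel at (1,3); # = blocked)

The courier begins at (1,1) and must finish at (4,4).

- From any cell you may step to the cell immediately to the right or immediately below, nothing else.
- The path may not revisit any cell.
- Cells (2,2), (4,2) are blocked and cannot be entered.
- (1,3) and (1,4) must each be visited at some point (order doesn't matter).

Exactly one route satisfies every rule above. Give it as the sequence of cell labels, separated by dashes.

Moves only go right or down, so the column and row indices never decrease.
Route from (1,1): right 3 to (1,4), down 3 to (4,4) — 6 moves in all.
Check: all required cells visited.

(1,1) - (1,2) - (1,3) - (1,4) - (2,4) - (3,4) - (4,4)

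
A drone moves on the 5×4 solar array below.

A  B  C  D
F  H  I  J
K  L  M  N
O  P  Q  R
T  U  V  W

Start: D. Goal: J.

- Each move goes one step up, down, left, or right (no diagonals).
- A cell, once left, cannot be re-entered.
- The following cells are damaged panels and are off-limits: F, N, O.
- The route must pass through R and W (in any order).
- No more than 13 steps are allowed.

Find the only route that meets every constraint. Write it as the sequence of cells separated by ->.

D -> C -> B -> H -> L -> P -> U -> V -> W -> R -> Q -> M -> I -> J

The budget equals the shortest possible length, so every move has to be on a shortest route through the required cells.
Route from D: left 2 to B, down 4 to U, right 2 to W, up 1 to R, left 1 to Q, up 2 to I, right 1 to J — 13 moves in all.
Check: all required cells visited; 13 ≤ 13 moves.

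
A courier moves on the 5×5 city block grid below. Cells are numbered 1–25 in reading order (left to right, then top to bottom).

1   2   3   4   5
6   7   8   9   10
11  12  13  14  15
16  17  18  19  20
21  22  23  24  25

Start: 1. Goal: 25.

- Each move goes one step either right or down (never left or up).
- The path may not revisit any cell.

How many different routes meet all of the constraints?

70

A right/down-only route from 1 to 25 makes exactly 4 down-moves and 4 right-moves in some order.
With no other constraints that would be C(8,4) = 70 routes.
That gives 70 routes.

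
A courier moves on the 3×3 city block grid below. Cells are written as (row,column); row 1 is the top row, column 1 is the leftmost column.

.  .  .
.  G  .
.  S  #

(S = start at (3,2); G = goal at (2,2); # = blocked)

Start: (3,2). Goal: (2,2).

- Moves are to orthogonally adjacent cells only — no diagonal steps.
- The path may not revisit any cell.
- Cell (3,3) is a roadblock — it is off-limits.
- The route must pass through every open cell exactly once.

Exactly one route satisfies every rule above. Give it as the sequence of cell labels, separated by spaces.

(3,2) (3,1) (2,1) (1,1) (1,2) (1,3) (2,3) (2,2)

Need to visit all 8 open cells exactly once, starting at (3,2) and ending at (2,2).
Route from (3,2): left to (3,1), 2× up (reaching (1,1)), 2× right (reaching (1,3)), down to (2,3), left to (2,2) — 7 moves in all.
Check: all 8 open cells covered.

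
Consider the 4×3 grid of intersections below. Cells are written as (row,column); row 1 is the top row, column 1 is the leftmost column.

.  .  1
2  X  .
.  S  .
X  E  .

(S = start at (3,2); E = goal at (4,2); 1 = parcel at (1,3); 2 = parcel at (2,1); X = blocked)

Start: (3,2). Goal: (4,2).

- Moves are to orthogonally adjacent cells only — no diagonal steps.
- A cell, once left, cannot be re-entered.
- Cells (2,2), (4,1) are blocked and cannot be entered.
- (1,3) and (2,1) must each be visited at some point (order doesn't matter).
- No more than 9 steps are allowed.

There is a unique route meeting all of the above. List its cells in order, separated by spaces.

(3,2) (3,1) (2,1) (1,1) (1,2) (1,3) (2,3) (3,3) (4,3) (4,2)

The budget equals the shortest possible length, so every move has to be on a shortest route through the required cells.
Route from (3,2): left 1 to (3,1), up 2 to (1,1), right 2 to (1,3), down 3 to (4,3), left 1 to (4,2) — 9 moves in all.
Check: all required cells visited; 9 ≤ 9 moves.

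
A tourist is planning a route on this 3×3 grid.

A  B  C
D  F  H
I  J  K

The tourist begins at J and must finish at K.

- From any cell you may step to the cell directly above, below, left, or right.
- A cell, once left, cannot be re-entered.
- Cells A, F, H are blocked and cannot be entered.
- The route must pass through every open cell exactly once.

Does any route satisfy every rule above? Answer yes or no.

Cell B has only one open neighbour but is neither the start nor the goal, so a Hamiltonian route would have to both enter and leave it through the same neighbour — impossible without revisiting.

no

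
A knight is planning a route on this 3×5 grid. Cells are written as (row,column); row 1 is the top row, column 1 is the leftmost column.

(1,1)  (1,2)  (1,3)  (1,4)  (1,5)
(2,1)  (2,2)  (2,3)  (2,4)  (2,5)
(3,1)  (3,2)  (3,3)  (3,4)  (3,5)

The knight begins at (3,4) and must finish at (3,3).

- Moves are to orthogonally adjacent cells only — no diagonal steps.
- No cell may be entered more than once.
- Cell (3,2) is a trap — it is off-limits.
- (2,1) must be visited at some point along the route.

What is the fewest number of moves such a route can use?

9

Any route passes through (2,1) somewhere between (3,4) and (3,3). Summing Manhattan distances along the two legs ((3,4) → (2,1) → (3,3)) gives a lower bound of 4 + 3 = 7 moves.
The shortest route satisfying every rule uses 9 moves: (3,4) → (2,4) → (1,4) → (1,3) → (1,2) → (1,1) → (2,1) → (2,2) → (2,3) → (3,3).
The no-revisit rule (legs can't share cells) pushes the minimum above the 7-move bound; an exhaustive check rules out every length from 7 to 8, leaving 9 as the minimum.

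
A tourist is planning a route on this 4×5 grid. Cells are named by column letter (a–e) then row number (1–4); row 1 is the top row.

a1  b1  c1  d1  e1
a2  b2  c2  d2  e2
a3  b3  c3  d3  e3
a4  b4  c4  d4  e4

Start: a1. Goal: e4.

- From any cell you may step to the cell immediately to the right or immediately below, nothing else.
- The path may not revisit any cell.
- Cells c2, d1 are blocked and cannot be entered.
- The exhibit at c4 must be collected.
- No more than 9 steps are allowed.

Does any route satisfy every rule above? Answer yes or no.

One route that works: a1 → a2 → a3 → a4 → b4 → c4 → d4 → e4.

yes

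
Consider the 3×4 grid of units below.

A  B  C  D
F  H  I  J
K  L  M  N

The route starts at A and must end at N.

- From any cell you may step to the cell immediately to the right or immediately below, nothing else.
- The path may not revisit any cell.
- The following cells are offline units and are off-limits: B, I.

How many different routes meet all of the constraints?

A right/down-only route from A to N makes exactly 2 down-moves and 3 right-moves in some order.
With no other constraints that would be C(5,2) = 10 routes.
Subtract routes through each blocked cell (inclusion–exclusion for overlaps): − through B: 6 − through I: 6 + through B&I: 4 → 2.
That gives 2 routes.

2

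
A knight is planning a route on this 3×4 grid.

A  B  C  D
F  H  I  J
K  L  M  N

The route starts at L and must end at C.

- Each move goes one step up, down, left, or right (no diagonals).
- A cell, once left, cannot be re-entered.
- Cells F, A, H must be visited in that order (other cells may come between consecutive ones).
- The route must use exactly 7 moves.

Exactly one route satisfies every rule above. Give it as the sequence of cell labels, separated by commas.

The waypoints must appear in the order F, A, H, with no cell reused.
Route from L: left to K, 2× up (reaching A), right to B, down to H, right to I, up to C — 7 moves in all.
Check: order respected (F at step 2, A at step 3, H at step 5); 7 moves as required.

L, K, F, A, B, H, I, C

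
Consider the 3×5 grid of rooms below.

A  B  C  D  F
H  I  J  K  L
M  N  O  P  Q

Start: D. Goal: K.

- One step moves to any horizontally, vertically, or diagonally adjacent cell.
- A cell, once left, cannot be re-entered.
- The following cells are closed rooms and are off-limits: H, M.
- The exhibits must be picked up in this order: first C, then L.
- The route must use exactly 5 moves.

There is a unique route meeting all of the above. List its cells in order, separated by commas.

D, C, J, P, L, K

The waypoints must appear in the order C, L, with no cell reused.
Route from D: left to C, down to J, down-right to P, up-right to L, left to K — 5 moves in all.
Check: order respected (C at step 1, L at step 4); 5 moves as required.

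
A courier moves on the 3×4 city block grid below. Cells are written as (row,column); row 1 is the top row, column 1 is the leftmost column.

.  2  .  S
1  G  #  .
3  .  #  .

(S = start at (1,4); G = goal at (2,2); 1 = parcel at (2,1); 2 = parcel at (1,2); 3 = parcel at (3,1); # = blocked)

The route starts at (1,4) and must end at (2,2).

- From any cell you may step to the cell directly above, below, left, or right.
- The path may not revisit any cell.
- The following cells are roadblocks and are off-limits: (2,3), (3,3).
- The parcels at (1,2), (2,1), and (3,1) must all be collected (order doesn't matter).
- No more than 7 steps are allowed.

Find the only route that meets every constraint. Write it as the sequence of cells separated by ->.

The budget equals the shortest possible length, so every move has to be on a shortest route through the required cells.
Route from (1,4): 3× left (reaching (1,1)), 2× down (reaching (3,1)), right to (3,2), up to (2,2) — 7 moves in all.
Check: all required cells visited; 7 ≤ 7 moves.

(1,4) -> (1,3) -> (1,2) -> (1,1) -> (2,1) -> (3,1) -> (3,2) -> (2,2)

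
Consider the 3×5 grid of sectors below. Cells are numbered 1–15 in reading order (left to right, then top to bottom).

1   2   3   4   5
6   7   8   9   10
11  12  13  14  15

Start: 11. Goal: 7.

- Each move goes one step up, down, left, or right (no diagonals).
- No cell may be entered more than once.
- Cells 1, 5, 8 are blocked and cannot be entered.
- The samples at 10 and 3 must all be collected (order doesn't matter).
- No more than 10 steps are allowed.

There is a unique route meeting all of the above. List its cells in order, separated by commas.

11, 12, 13, 14, 15, 10, 9, 4, 3, 2, 7

The budget equals the shortest possible length, so every move has to be on a shortest route through the required cells.
Route from 11: 4× right (reaching 15), up to 10, left to 9, up to 4, 2× left (reaching 2), down to 7 — 10 moves in all.
Check: all required cells visited; 10 ≤ 10 moves.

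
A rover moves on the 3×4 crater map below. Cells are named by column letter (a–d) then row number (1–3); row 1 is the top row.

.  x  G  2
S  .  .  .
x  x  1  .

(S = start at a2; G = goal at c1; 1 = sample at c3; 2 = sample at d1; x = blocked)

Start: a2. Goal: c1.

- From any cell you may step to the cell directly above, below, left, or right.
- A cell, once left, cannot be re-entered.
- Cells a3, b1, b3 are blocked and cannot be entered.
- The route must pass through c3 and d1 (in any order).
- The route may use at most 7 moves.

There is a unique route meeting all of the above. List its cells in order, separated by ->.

The budget equals the shortest possible length, so every move has to be on a shortest route through the required cells.
Route from a2: right 2 to c2, down 1 to c3, right 1 to d3, up 2 to d1, left 1 to c1 — 7 moves in all.
Check: all required cells visited; 7 ≤ 7 moves.

a2 -> b2 -> c2 -> c3 -> d3 -> d2 -> d1 -> c1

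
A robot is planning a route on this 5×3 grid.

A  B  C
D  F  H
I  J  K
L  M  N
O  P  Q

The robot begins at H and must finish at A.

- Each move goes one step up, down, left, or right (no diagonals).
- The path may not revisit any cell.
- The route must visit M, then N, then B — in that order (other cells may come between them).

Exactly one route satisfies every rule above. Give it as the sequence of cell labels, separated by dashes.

The waypoints must appear in the order M, N, B, with no cell reused.
Route from H: down to K, left to J, down to M, right to N, down to Q, 2× left (reaching O), 3× up (reaching D), right to F, up to B, left to A — 13 moves in all.
Check: order respected (M at step 3, N at step 4, B at step 12).

H - K - J - M - N - Q - P - O - L - I - D - F - B - A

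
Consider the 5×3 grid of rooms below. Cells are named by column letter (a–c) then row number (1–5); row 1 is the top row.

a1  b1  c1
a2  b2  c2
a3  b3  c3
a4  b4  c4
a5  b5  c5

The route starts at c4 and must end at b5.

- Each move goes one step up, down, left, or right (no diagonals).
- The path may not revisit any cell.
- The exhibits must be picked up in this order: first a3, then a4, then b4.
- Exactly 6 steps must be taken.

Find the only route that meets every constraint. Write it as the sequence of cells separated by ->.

c4 -> c3 -> b3 -> a3 -> a4 -> b4 -> b5

The waypoints must appear in the order a3, a4, b4, with no cell reused.
Route from c4: up 1 to c3, left 2 to a3, down 1 to a4, right 1 to b4, down 1 to b5 — 6 moves in all.
Check: order respected (a3 at step 3, a4 at step 4, b4 at step 5); 6 moves as required.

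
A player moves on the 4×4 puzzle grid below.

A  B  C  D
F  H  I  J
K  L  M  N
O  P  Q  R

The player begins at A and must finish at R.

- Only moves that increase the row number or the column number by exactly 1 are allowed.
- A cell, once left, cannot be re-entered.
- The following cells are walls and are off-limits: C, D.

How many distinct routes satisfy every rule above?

A right/down-only route from A to R makes exactly 3 down-moves and 3 right-moves in some order.
With no other constraints that would be C(6,3) = 20 routes.
Subtract routes through each blocked cell (inclusion–exclusion for overlaps): − through C: 4 − through D: 1 + through C&D: 1 → 16.
That gives 16 routes.

16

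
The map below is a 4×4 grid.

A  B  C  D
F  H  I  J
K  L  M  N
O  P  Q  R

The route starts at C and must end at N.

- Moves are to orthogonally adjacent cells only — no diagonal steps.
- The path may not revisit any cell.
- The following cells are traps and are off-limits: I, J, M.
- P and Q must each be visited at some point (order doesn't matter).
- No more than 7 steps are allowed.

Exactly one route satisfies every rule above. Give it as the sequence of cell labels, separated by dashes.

C - B - H - L - P - Q - R - N

The 7-move cap with required stops at P, Q leaves no slack for detours.
Route from C: left 1 to B, down 3 to P, right 2 to R, up 1 to N — 7 moves in all.
Check: all required cells visited; 7 ≤ 7 moves.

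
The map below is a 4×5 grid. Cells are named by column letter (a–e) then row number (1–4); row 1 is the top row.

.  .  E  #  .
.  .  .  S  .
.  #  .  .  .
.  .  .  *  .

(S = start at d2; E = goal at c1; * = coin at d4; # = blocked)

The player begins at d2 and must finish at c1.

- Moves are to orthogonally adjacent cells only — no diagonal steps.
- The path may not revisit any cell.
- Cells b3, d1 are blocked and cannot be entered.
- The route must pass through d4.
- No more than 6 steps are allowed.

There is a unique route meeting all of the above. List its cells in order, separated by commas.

The 6-move cap with required stops at d4 leaves no slack for detours.
Route from d2: down 2 to d4, left 1 to c4, up 3 to c1 — 6 moves in all.
Check: all required cells visited; 6 ≤ 6 moves.

d2, d3, d4, c4, c3, c2, c1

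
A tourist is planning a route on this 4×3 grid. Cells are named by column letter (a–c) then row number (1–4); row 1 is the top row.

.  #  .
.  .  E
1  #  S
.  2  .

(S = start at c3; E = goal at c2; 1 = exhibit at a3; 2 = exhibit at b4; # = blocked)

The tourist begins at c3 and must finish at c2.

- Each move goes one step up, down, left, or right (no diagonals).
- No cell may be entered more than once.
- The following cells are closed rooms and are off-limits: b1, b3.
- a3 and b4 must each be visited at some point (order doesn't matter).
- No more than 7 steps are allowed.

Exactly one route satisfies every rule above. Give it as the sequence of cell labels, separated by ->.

c3 -> c4 -> b4 -> a4 -> a3 -> a2 -> b2 -> c2

Any route must reach a3 and b4 and still end at c2 within 7 moves, so the order of the required stops is forced.
Route from c3: down 1 to c4, left 2 to a4, up 2 to a2, right 2 to c2 — 7 moves in all.
Check: all required cells visited; 7 ≤ 7 moves.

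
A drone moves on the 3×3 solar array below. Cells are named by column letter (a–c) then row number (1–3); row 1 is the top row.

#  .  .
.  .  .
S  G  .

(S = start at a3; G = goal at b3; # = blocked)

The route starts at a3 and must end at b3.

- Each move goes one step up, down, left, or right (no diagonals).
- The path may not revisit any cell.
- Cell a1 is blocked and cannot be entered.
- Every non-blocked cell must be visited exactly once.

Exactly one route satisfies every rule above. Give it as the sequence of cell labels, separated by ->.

Need to visit all 8 open cells exactly once, starting at a3 and ending at b3.
Cell b1 has only two open neighbours (b2 and c1), so the path must pass straight through it: one of those is the cell it's entered from and the other is where it exits.
Route from a3: up 1 to a2, right 1 to b2, up 1 to b1, right 1 to c1, down 2 to c3, left 1 to b3 — 7 moves in all.
Check: all 8 open cells covered.

a3 -> a2 -> b2 -> b1 -> c1 -> c2 -> c3 -> b3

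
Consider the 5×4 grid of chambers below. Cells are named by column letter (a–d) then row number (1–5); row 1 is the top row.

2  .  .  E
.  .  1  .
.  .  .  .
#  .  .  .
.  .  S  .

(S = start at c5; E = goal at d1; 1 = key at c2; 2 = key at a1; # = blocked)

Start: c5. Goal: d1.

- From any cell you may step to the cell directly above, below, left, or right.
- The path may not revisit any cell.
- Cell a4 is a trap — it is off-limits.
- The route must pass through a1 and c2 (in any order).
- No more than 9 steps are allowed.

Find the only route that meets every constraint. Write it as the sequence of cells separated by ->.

The 9-move cap with required stops at a1, c2 leaves no slack for detours.
Route from c5: 3× up (reaching c2), 2× left (reaching a2), up to a1, 3× right (reaching d1) — 9 moves in all.
Check: all required cells visited; 9 ≤ 9 moves.

c5 -> c4 -> c3 -> c2 -> b2 -> a2 -> a1 -> b1 -> c1 -> d1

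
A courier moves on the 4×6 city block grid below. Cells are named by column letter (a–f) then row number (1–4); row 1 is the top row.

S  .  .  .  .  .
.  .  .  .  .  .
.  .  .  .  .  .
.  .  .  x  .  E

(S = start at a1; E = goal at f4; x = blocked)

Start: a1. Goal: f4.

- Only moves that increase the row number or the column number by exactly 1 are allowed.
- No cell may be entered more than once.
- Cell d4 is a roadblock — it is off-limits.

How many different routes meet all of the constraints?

A right/down-only route from a1 to f4 makes exactly 3 down-moves and 5 right-moves in some order.
With no other constraints that would be C(8,3) = 56 routes.
Subtract routes through each blocked cell (inclusion–exclusion for overlaps): − through d4: 20 → 36.
That gives 36 routes.

36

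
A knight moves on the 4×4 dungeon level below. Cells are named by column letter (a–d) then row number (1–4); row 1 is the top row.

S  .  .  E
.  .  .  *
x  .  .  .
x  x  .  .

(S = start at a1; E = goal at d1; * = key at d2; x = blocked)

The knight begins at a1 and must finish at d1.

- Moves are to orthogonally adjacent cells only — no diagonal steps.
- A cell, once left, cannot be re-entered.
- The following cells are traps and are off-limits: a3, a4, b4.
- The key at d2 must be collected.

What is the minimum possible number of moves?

5

Any route passes through d2 somewhere between a1 and d1. Summing Manhattan distances along the two legs (a1 → d2 → d1) gives a lower bound of 4 + 1 = 5 moves.
A route of 5 moves achieves this: a1 → a2 → b2 → c2 → d2 → d1.
Since 5 matches the lower bound, it is optimal.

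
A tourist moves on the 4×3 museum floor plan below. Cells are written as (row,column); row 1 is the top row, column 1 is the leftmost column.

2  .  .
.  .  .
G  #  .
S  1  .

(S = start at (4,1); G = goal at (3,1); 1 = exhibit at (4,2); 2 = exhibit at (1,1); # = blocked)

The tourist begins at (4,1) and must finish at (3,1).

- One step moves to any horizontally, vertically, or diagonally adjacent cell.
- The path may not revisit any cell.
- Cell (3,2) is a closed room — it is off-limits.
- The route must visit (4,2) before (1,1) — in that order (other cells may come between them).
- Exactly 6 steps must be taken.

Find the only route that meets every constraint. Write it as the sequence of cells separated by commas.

The waypoints must appear in the order (4,2), (1,1), with no cell reused.
Route from (4,1): right 1 to (4,2), up-right 1 to (3,3), up-left 2 to (1,1), down 2 to (3,1) — 6 moves in all.
Check: order respected (1 at step 1, 2 at step 4); 6 moves as required.

(4,1), (4,2), (3,3), (2,2), (1,1), (2,1), (3,1)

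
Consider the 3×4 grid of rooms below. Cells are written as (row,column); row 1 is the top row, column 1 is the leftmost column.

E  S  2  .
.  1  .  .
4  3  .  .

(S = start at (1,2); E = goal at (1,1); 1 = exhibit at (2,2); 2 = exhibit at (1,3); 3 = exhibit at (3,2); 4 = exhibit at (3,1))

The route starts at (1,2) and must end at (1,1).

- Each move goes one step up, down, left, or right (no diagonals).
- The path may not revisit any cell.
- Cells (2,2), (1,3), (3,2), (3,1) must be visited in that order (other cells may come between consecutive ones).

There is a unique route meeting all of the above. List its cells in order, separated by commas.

(1,2), (2,2), (2,3), (1,3), (1,4), (2,4), (3,4), (3,3), (3,2), (3,1), (2,1), (1,1)

The waypoints must appear in the order (2,2), (1,3), (3,2), (3,1), with no cell reused.
Route from (1,2): down 1 to (2,2), right 1 to (2,3), up 1 to (1,3), right 1 to (1,4), down 2 to (3,4), left 3 to (3,1), up 2 to (1,1) — 11 moves in all.
Check: order respected (1 at step 1, 2 at step 3, 3 at step 8, 4 at step 9).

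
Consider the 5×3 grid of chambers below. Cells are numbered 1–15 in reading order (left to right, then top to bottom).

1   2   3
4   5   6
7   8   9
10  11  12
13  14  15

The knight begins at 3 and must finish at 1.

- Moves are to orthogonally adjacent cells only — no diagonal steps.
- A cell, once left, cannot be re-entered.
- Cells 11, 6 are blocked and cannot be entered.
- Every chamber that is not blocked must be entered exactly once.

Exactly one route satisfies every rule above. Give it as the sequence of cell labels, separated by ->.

3 -> 2 -> 5 -> 8 -> 9 -> 12 -> 15 -> 14 -> 13 -> 10 -> 7 -> 4 -> 1

Need to visit all 13 open cells exactly once, starting at 3 and ending at 1.
Cell 15 has only two open neighbours (12 and 14), so the path must pass straight through it: one of those is the cell it's entered from and the other is where it exits.
Route from 3: left 1 to 2, down 2 to 8, right 1 to 9, down 2 to 15, left 2 to 13, up 4 to 1 — 12 moves in all.
Check: all 13 open cells covered.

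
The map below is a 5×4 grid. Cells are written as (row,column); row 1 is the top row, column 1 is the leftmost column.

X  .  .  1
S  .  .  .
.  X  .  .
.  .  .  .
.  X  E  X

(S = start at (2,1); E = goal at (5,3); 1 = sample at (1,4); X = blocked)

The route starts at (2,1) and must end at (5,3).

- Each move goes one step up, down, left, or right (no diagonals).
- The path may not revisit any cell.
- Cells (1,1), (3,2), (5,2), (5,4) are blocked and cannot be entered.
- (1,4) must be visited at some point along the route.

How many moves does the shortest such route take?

Any route passes through (1,4) somewhere between (2,1) and (5,3). Summing Manhattan distances along the two legs ((2,1) → (1,4) → (5,3)) gives a lower bound of 4 + 5 = 9 moves.
A route of 9 moves achieves this: (2,1) → (2,2) → (1,2) → (1,3) → (1,4) → (2,4) → (3,4) → (4,4) → (4,3) → (5,3).
Since 9 matches the lower bound, it is optimal.

9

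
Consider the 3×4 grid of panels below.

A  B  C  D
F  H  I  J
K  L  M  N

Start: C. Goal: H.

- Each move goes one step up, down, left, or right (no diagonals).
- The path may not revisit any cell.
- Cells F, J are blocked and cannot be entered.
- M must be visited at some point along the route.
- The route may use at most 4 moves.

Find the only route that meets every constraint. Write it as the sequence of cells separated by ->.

The budget equals the shortest possible length, so every move has to be on a shortest route through the required cells.
Route from C: 2× down (reaching M), left to L, up to H — 4 moves in all.
Check: all required cells visited; 4 ≤ 4 moves.

C -> I -> M -> L -> H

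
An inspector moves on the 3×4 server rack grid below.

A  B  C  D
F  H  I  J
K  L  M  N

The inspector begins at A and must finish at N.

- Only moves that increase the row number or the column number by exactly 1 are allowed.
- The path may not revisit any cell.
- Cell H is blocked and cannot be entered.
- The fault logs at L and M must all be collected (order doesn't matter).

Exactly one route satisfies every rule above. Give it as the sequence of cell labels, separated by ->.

Moves only go right or down, so the column and row indices never decrease.
Route from A: 2× down (reaching K), 3× right (reaching N) — 5 moves in all.
Check: all required cells visited.

A -> F -> K -> L -> M -> N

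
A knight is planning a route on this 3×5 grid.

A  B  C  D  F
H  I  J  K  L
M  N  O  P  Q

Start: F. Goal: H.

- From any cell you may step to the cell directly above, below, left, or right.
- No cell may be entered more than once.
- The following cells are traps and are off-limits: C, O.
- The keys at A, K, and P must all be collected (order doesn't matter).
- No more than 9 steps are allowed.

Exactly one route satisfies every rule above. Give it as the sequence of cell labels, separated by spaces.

F L Q P K J I B A H

Any route must reach A, K, and P and still end at H within 9 moves, so the order of the required stops is forced.
Route from F: down 2 to Q, left 1 to P, up 1 to K, left 2 to I, up 1 to B, left 1 to A, down 1 to H — 9 moves in all.
Check: all required cells visited; 9 ≤ 9 moves.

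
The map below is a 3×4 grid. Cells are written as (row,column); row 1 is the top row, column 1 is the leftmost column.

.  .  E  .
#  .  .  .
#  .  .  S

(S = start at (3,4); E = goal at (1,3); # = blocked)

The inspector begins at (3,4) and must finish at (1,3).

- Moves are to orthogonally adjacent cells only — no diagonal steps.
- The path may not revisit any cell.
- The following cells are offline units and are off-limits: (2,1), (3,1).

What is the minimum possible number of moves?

The Manhattan distance from (3,4) to (1,3) is |3−1| + |4−3| = 3, so at least 3 moves are needed.
A route of 3 moves achieves this: (3,4) → (2,4) → (1,4) → (1,3).
Since 3 matches the lower bound, it is optimal.

3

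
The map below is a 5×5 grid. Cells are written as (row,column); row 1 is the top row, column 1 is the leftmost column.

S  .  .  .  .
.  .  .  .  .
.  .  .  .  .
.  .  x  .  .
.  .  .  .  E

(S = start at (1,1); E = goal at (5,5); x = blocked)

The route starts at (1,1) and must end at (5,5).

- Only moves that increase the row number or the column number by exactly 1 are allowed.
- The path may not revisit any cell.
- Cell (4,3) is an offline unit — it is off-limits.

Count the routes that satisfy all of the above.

40

A right/down-only route from (1,1) to (5,5) makes exactly 4 down-moves and 4 right-moves in some order.
With no other constraints that would be C(8,4) = 70 routes.
Subtract routes through each blocked cell (inclusion–exclusion for overlaps): − through (4,3): 30 → 40.
That gives 40 routes.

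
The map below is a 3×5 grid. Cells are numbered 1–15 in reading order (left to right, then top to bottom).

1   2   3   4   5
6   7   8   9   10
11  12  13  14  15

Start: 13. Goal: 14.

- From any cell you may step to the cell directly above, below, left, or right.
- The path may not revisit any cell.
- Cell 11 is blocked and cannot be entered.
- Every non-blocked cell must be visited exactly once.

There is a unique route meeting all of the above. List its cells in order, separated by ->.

13 -> 12 -> 7 -> 6 -> 1 -> 2 -> 3 -> 8 -> 9 -> 4 -> 5 -> 10 -> 15 -> 14

Need to visit all 14 open cells exactly once, starting at 13 and ending at 14.
Cell 5 has only two open neighbours (10 and 4), so the path must pass straight through it: one of those is the cell it's entered from and the other is where it exits.
Route from 13: left to 12, up to 7, left to 6, up to 1, 2× right (reaching 3), down to 8, right to 9, up to 4, right to 5, 2× down (reaching 15), left to 14 — 13 moves in all.
Check: all 14 open cells covered.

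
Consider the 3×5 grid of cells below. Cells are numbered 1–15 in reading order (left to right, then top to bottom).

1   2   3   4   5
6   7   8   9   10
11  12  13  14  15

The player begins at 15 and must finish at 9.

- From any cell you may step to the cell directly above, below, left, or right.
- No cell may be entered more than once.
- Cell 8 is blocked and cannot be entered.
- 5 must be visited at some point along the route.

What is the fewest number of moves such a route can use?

Any route passes through 5 somewhere between 15 and 9. Summing Manhattan distances along the two legs (15 → 5 → 9) gives a lower bound of 2 + 2 = 4 moves.
A route of 4 moves achieves this: 15 → 10 → 5 → 4 → 9.
Since 4 matches the lower bound, it is optimal.

4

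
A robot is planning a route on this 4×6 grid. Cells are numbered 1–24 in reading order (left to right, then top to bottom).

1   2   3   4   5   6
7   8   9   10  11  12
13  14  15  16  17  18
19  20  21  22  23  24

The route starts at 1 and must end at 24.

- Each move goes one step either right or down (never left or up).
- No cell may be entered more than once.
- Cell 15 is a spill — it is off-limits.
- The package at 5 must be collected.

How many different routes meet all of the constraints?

4

A right/down-only route from 1 to 24 makes exactly 3 down-moves and 5 right-moves in some order.
With no other constraints that would be C(8,3) = 56 routes.
Split at 5 and multiply the segment counts (each segment already excludes blocked cells): 1→5: 1; 5→24: 4; product = 4.
That gives 4 routes.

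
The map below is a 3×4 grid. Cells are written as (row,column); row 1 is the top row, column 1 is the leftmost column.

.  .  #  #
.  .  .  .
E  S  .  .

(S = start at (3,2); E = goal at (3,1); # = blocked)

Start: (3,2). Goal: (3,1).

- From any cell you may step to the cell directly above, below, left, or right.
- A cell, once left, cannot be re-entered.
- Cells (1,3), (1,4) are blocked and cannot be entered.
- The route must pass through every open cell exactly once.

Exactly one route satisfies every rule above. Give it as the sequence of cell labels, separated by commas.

Need to visit all 10 open cells exactly once, starting at (3,2) and ending at (3,1).
Cell (3,4) has only two open neighbours ((2,4) and (3,3)), so the path must pass straight through it: one of those is the cell it's entered from and the other is where it exits.
Route from (3,2): 2× right (reaching (3,4)), up to (2,4), 2× left (reaching (2,2)), up to (1,2), left to (1,1), 2× down (reaching (3,1)) — 9 moves in all.
Check: all 10 open cells covered.

(3,2), (3,3), (3,4), (2,4), (2,3), (2,2), (1,2), (1,1), (2,1), (3,1)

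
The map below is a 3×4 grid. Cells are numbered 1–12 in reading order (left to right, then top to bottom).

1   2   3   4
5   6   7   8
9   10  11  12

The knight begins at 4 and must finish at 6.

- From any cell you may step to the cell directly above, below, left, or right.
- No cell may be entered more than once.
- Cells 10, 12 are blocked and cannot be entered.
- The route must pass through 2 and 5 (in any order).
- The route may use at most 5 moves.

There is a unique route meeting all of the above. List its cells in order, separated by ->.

The 5-move cap with required stops at 2, 5 leaves no slack for detours.
Route from 4: 3× left (reaching 1), down to 5, right to 6 — 5 moves in all.
Check: all required cells visited; 5 ≤ 5 moves.

4 -> 3 -> 2 -> 1 -> 5 -> 6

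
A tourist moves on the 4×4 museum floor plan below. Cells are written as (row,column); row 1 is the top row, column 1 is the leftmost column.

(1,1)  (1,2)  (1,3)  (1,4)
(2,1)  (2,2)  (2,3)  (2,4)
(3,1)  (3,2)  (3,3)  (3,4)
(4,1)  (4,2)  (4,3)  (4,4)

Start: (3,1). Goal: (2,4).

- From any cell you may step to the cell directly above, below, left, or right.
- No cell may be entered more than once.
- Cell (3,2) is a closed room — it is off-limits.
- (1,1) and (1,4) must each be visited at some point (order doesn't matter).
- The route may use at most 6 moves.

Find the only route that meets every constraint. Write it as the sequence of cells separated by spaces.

(3,1) (2,1) (1,1) (1,2) (1,3) (1,4) (2,4)

Any route must reach (1,1) and (1,4) and still end at (2,4) within 6 moves, so the order of the required stops is forced.
Route from (3,1): up 2 to (1,1), right 3 to (1,4), down 1 to (2,4) — 6 moves in all.
Check: all required cells visited; 6 ≤ 6 moves.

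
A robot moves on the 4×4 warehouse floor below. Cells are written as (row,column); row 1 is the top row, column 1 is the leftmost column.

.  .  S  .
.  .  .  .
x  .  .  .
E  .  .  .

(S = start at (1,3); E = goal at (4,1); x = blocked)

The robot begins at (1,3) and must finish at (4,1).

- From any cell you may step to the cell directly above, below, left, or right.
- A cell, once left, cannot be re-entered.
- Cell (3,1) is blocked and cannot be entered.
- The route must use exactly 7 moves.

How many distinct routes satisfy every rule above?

Need simple routes of exactly 7 moves from (1,3) to (4,1) (Manhattan distance 5, so 1 moves are spent on a detour and 1 undoing it).
Branch systematically from the start, pruning whenever the remaining move budget drops below the Manhattan distance to (4,1) or differs from it in parity. Grouping the completions by first move — via (2,3): 5; via (1,2): 4; via (1,4): 6 — and summing: 5 + 4 + 6 = 15.
That gives 15 routes.

15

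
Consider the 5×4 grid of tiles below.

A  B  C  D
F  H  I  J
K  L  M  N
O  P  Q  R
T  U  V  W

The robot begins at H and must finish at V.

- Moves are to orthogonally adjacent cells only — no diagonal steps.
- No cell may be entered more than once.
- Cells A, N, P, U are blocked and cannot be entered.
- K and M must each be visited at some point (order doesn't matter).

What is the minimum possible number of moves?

6

Any route passes through K and M in some order between H and V. Summing Manhattan distances along each leg and taking the cheapest ordering (H → K → M → V) gives a lower bound of 2 + 2 + 2 = 6 moves.
A route of 6 moves achieves this: H → F → K → L → M → Q → V.
Since 6 matches the lower bound, it is optimal.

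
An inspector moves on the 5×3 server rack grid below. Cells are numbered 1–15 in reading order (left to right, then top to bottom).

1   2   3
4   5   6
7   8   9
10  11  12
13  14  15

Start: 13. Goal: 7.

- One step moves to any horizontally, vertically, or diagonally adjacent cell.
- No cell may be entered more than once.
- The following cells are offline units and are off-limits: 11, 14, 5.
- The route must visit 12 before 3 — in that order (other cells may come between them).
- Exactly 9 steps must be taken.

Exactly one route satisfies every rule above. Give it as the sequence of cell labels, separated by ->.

13 -> 10 -> 8 -> 12 -> 9 -> 6 -> 3 -> 2 -> 4 -> 7

The waypoints must appear in the order 12, 3, with no cell reused.
Route from 13: up 1 to 10, up-right 1 to 8, down-right 1 to 12, up 3 to 3, left 1 to 2, down-left 1 to 4, down 1 to 7 — 9 moves in all.
Check: order respected (12 at step 3, 3 at step 6); 9 moves as required.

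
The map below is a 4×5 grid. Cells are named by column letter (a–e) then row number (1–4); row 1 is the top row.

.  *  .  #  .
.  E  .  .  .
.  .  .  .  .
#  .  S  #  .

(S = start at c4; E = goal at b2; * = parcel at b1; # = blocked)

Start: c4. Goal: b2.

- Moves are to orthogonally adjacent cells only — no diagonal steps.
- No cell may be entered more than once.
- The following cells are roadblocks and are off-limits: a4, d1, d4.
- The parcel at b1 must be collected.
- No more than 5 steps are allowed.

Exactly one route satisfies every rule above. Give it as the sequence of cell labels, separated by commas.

Any route must reach b1 and still end at b2 within 5 moves, so the order of the required stops is forced.
Route from c4: 3× up (reaching c1), left to b1, down to b2 — 5 moves in all.
Check: all required cells visited; 5 ≤ 5 moves.

c4, c3, c2, c1, b1, b2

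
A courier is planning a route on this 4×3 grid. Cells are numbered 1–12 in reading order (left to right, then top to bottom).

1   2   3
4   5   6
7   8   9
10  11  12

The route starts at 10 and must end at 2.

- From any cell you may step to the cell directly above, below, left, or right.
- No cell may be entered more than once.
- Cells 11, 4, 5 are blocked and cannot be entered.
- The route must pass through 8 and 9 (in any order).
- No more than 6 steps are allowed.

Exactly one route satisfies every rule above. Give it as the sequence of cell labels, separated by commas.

10, 7, 8, 9, 6, 3, 2

Any route must reach 8 and 9 and still end at 2 within 6 moves, so the order of the required stops is forced.
Route from 10: up to 7, 2× right (reaching 9), 2× up (reaching 3), left to 2 — 6 moves in all.
Check: all required cells visited; 6 ≤ 6 moves.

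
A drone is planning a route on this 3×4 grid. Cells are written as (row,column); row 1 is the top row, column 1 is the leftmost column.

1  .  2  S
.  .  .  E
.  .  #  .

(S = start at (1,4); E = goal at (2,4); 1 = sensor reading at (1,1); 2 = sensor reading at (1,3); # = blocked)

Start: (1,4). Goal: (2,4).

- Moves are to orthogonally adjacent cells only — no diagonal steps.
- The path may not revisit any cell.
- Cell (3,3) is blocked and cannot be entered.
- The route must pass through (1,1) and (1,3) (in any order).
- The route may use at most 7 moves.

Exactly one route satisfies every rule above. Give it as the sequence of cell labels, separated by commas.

Any route must reach (1,1) and (1,3) and still end at (2,4) within 7 moves, so the order of the required stops is forced.
Route from (1,4): 3× left (reaching (1,1)), down to (2,1), 3× right (reaching (2,4)) — 7 moves in all.
Check: all required cells visited; 7 ≤ 7 moves.

(1,4), (1,3), (1,2), (1,1), (2,1), (2,2), (2,3), (2,4)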